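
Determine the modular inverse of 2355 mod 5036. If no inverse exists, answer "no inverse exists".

1035

gcd(5036, 2355) by repeated division:
5036 = 2·2355 + 326
2355 = 7·326 + 73
326 = 4·73 + 34
73 = 2·34 + 5
34 = 6·5 + 4
5 = 1·4 + 1
4 = 4·1 + 0
Since gcd(2355, 5036) = 1, back-substitute to write 1 as a combination:
1 = 5 − 4
1 = −34 + 7·5
1 = 7·73 − 15·34
1 = −15·326 + 67·73
1 = 67·2355 − 484·326
1 = −484·5036 + 1035·2355
So 2355·1035 ≡ 1 (mod 5036).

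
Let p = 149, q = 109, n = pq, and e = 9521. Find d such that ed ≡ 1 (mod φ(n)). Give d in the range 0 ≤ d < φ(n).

737

φ(n) = (p−1)(q−1) = 148·108 = 15984.
Need d with 9521·d ≡ 1 (mod 15984). Apply the extended Euclidean algorithm:
15984 = 1·9521 + 6463
9521 = 1·6463 + 3058
6463 = 2·3058 + 347
3058 = 8·347 + 282
347 = 1·282 + 65
282 = 4·65 + 22
65 = 2·22 + 21
22 = 1·21 + 1
21 = 21·1 + 0
Back-substitute:
1 = 22 − 21
1 = −65 + 3·22
1 = 3·282 − 13·65
1 = −13·347 + 16·282
1 = 16·3058 − 141·347
1 = −141·6463 + 298·3058
1 = 298·9521 − 439·6463
1 = −439·15984 + 737·9521
So 9521·737 ≡ 1 (mod 15984), hence d = 737.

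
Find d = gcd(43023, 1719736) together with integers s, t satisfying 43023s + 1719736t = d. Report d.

1

Repeated division:
1719736 = 39×43023 + 41839
43023 = 1×41839 + 1184
41839 = 35×1184 + 399
1184 = 2×399 + 386
399 = 1×386 + 13
386 = 29×13 + 9
13 = 1×9 + 4
9 = 2×4 + 1
4 = 4×1 + 0
gcd(43023, 1719736) = 1.
Back-substituting:
1 = 9 − 2·4
1 = −2·13 + 3·9
1 = 3·386 − 89·13
1 = −89·399 + 92·386
1 = 92·1184 − 273·399
1 = −273·41839 + 9647·1184
1 = 9647·43023 − 9920·41839
1 = −9920·1719736 + 396527·43023
So 1 = (-9920)·1719736 + (396527)·43023.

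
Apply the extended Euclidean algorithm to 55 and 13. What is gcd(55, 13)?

Euclidean algorithm:
55 = 4*13 + 3
13 = 4*3 + 1
3 = 3*1 + 0
gcd(55, 13) = 1.
Back-substituting:
1 = 13 − 4·3
1 = −4·55 + 17·13
So 1 = (-4)·55 + (17)·13.

1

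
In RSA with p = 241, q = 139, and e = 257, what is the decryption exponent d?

19073

φ(n) = (p−1)(q−1) = 240·138 = 33120.
Need d with 257·d ≡ 1 (mod 33120). Apply the extended Euclidean algorithm:
33120 = 128*257 + 224
257 = 1*224 + 33
224 = 6*33 + 26
33 = 1*26 + 7
26 = 3*7 + 5
7 = 1*5 + 2
5 = 2*2 + 1
2 = 2*1 + 0
Back-substitute:
1 = 5 − 2·2
1 = −2·7 + 3·5
1 = 3·26 − 11·7
1 = −11·33 + 14·26
1 = 14·224 − 95·33
1 = −95·257 + 109·224
1 = 109·33120 − 14047·257
So 257·(-14047) ≡ 1 (mod 33120), hence d ≡ -14047 ≡ 19073 (mod 33120).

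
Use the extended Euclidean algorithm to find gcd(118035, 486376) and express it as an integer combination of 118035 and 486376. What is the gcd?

Repeated division:
486376 = 4*118035 + 14236
118035 = 8*14236 + 4147
14236 = 3*4147 + 1795
4147 = 2*1795 + 557
1795 = 3*557 + 124
557 = 4*124 + 61
124 = 2*61 + 2
61 = 30*2 + 1
2 = 2*1 + 0
gcd(118035, 486376) = 1.
Working backward:
1 = 61 − 30·2
1 = −30·124 + 61·61
1 = 61·557 − 274·124
1 = −274·1795 + 883·557
1 = 883·4147 − 2040·1795
1 = −2040·14236 + 7003·4147
1 = 7003·118035 − 58064·14236
1 = −58064·486376 + 239259·118035
So 1 = (-58064)·486376 + (239259)·118035.

1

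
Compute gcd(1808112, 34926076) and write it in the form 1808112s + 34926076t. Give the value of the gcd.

4

Repeated division:
34926076 = 19*1808112 + 571948
1808112 = 3*571948 + 92268
571948 = 6*92268 + 18340
92268 = 5*18340 + 568
18340 = 32*568 + 164
568 = 3*164 + 76
164 = 2*76 + 12
76 = 6*12 + 4
12 = 3*4 + 0
gcd(1808112, 34926076) = 4.
Back-substituting:
4 = 76 − 6·12
4 = −6·164 + 13·76
4 = 13·568 − 45·164
4 = −45·18340 + 1453·568
4 = 1453·92268 − 7310·18340
4 = −7310·571948 + 45313·92268
4 = 45313·1808112 − 143249·571948
4 = −143249·34926076 + 2767044·1808112
So 4 = (-143249)·34926076 + (2767044)·1808112.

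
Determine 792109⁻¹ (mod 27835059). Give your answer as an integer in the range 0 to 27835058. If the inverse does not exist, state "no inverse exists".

Extended Euclidean algorithm:
27835059 = 35·792109 + 111244
792109 = 7·111244 + 13401
111244 = 8·13401 + 4036
13401 = 3·4036 + 1293
4036 = 3·1293 + 157
1293 = 8·157 + 37
157 = 4·37 + 9
37 = 4·9 + 1
9 = 9·1 + 0
gcd = 1, so the inverse exists. Back-substitute:
1 = 37 − 4·9
1 = −4·157 + 17·37
1 = 17·1293 − 140·157
1 = −140·4036 + 437·1293
1 = 437·13401 − 1451·4036
1 = −1451·111244 + 12045·13401
1 = 12045·792109 − 85766·111244
1 = −85766·27835059 + 3013855·792109
So 792109·3013855 ≡ 1 (mod 27835059).

3013855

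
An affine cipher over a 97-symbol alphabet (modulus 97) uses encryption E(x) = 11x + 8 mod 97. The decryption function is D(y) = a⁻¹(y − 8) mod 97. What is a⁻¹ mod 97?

53

Apply the Euclidean algorithm to 97 and 11:
97 = 8×11 + 9
11 = 1×9 + 2
9 = 4×2 + 1
2 = 2×1 + 0
Since gcd(11, 97) = 1, back-substitute to write 1 as a combination:
1 = 9 − 4·2
1 = −4·11 + 5·9
1 = 5·97 − 44·11
So 11·(-44) ≡ 1 (mod 97), and -44 ≡ 53 (mod 97).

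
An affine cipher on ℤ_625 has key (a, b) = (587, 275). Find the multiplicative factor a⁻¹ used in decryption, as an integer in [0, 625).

Apply the Euclidean algorithm to 625 and 587:
625 = 1*587 + 38
587 = 15*38 + 17
38 = 2*17 + 4
17 = 4*4 + 1
4 = 4*1 + 0
Since gcd(587, 625) = 1, back-substitute to write 1 as a combination:
1 = 17 − 4·4
1 = −4·38 + 9·17
1 = 9·587 − 139·38
1 = −139·625 + 148·587
So 587·148 ≡ 1 (mod 625).

148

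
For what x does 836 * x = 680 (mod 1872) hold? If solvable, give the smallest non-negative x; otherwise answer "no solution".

274

First find gcd(836, 1872):
1872 = 2·836 + 200
836 = 4·200 + 36
200 = 5·36 + 20
36 = 1·20 + 16
20 = 1·16 + 4
16 = 4·4 + 0
gcd = 4 and 4 | 680, so solutions exist. Divide through by 4: 209x ≡ 170 (mod 468).
Now find 209⁻¹ mod 468:
468 = 2·209 + 50
209 = 4·50 + 9
50 = 5·9 + 5
9 = 1·5 + 4
5 = 1·4 + 1
4 = 4·1 + 0
Back-substitute:
1 = 5 − 4
1 = −9 + 2·5
1 = 2·50 − 11·9
1 = −11·209 + 46·50
1 = 46·468 − 103·209
So 209·(-103) ≡ 1 (mod 468), i.e. 209⁻¹ ≡ 365.
Then x ≡ 365·170 ≡ 274 (mod 468); the smallest non-negative solution is x = 274.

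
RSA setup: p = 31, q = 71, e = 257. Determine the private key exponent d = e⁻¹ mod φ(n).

φ(n) = (p−1)(q−1) = 30·70 = 2100.
Need d with 257·d ≡ 1 (mod 2100). Apply the extended Euclidean algorithm:
2100 = 8*257 + 44
257 = 5*44 + 37
44 = 1*37 + 7
37 = 5*7 + 2
7 = 3*2 + 1
2 = 2*1 + 0
Back-substitute:
1 = 7 − 3·2
1 = −3·37 + 16·7
1 = 16·44 − 19·37
1 = −19·257 + 111·44
1 = 111·2100 − 907·257
So 257·(-907) ≡ 1 (mod 2100), hence d ≡ -907 ≡ 1193 (mod 2100).

1193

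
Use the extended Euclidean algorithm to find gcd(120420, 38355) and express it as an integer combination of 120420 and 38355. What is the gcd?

Repeated division:
120420 = 3*38355 + 5355
38355 = 7*5355 + 870
5355 = 6*870 + 135
870 = 6*135 + 60
135 = 2*60 + 15
60 = 4*15 + 0
gcd(120420, 38355) = 15.
Back-substituting:
15 = 135 − 2·60
15 = −2·870 + 13·135
15 = 13·5355 − 80·870
15 = −80·38355 + 573·5355
15 = 573·120420 − 1799·38355
So 15 = (573)·120420 + (-1799)·38355.

15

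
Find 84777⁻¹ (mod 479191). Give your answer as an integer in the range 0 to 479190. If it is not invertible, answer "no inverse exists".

Apply the Euclidean algorithm to 479191 and 84777:
479191 = 5*84777 + 55306
84777 = 1*55306 + 29471
55306 = 1*29471 + 25835
29471 = 1*25835 + 3636
25835 = 7*3636 + 383
3636 = 9*383 + 189
383 = 2*189 + 5
189 = 37*5 + 4
5 = 1*4 + 1
4 = 4*1 + 0
Since gcd(84777, 479191) = 1, back-substitute to write 1 as a combination:
1 = 5 − 4
1 = −189 + 38·5
1 = 38·383 − 77·189
1 = −77·3636 + 731·383
1 = 731·25835 − 5194·3636
1 = −5194·29471 + 5925·25835
1 = 5925·55306 − 11119·29471
1 = −11119·84777 + 17044·55306
1 = 17044·479191 − 96339·84777
So 84777·(-96339) ≡ 1 (mod 479191), and -96339 ≡ 382852 (mod 479191).

382852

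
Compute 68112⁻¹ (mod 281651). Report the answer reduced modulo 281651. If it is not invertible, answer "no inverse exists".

34491

Run Euclid on (281651, 68112):
281651 = 4·68112 + 9203
68112 = 7·9203 + 3691
9203 = 2·3691 + 1821
3691 = 2·1821 + 49
1821 = 37·49 + 8
49 = 6·8 + 1
8 = 8·1 + 0
Since gcd(68112, 281651) = 1, back-substitute to write 1 as a combination:
1 = 49 − 6·8
1 = −6·1821 + 223·49
1 = 223·3691 − 452·1821
1 = −452·9203 + 1127·3691
1 = 1127·68112 − 8341·9203
1 = −8341·281651 + 34491·68112
So 68112·34491 ≡ 1 (mod 281651).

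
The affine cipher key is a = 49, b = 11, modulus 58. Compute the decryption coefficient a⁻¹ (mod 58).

45

gcd(58, 49) by repeated division:
58 = 1*49 + 9
49 = 5*9 + 4
9 = 2*4 + 1
4 = 4*1 + 0
Since gcd(49, 58) = 1, back-substitute to write 1 as a combination:
1 = 9 − 2·4
1 = −2·49 + 11·9
1 = 11·58 − 13·49
So 49·(-13) ≡ 1 (mod 58), and -13 ≡ 45 (mod 58).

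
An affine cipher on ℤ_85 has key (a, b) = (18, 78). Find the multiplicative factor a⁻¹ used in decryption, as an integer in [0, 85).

52

Apply the Euclidean algorithm to 85 and 18:
85 = 4·18 + 13
18 = 1·13 + 5
13 = 2·5 + 3
5 = 1·3 + 2
3 = 1·2 + 1
2 = 2·1 + 0
gcd = 1, so the inverse exists. Back-substitute:
1 = 3 − 2
1 = −5 + 2·3
1 = 2·13 − 5·5
1 = −5·18 + 7·13
1 = 7·85 − 33·18
Hence 18⁻¹ ≡ -33 ≡ 52 (mod 85).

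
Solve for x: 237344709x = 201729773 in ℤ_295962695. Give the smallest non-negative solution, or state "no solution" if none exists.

First find gcd(237344709, 295962695):
295962695 = 1×237344709 + 58617986
237344709 = 4×58617986 + 2872765
58617986 = 20×2872765 + 1162686
2872765 = 2×1162686 + 547393
1162686 = 2×547393 + 67900
547393 = 8×67900 + 4193
67900 = 16×4193 + 812
4193 = 5×812 + 133
812 = 6×133 + 14
133 = 9×14 + 7
14 = 2×7 + 0
gcd = 7 and 7 | 201729773, so solutions exist. Divide through by 7: 33906387x ≡ 28818539 (mod 42280385).
Now find 33906387⁻¹ mod 42280385:
42280385 = 1*33906387 + 8373998
33906387 = 4*8373998 + 410395
8373998 = 20*410395 + 166098
410395 = 2*166098 + 78199
166098 = 2*78199 + 9700
78199 = 8*9700 + 599
9700 = 16*599 + 116
599 = 5*116 + 19
116 = 6*19 + 2
19 = 9*2 + 1
2 = 2*1 + 0
Back-substitute:
1 = 19 − 9·2
1 = −9·116 + 55·19
1 = 55·599 − 284·116
1 = −284·9700 + 4599·599
1 = 4599·78199 − 37076·9700
1 = −37076·166098 + 78751·78199
1 = 78751·410395 − 194578·166098
1 = −194578·8373998 + 3970311·410395
1 = 3970311·33906387 − 16075822·8373998
1 = −16075822·42280385 + 20046133·33906387
So 33906387⁻¹ ≡ 20046133 (mod 42280385).
Then x ≡ 20046133·28818539 ≡ 26632167 (mod 42280385); the smallest non-negative solution is x = 26632167.

26632167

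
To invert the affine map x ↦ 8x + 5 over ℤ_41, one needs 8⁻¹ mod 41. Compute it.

Apply the Euclidean algorithm to 41 and 8:
41 = 5×8 + 1
8 = 8×1 + 0
The gcd is 1. Working backward:
1 = 41 − 5·8
Thus 8·(-5) ≡ 1 (mod 41); reducing, -5 mod 41 = 36.

36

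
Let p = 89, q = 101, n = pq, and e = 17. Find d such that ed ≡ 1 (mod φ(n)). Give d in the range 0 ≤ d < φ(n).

1553

φ(n) = (p−1)(q−1) = 88·100 = 8800.
Need d with 17·d ≡ 1 (mod 8800). Apply the extended Euclidean algorithm:
8800 = 517*17 + 11
17 = 1*11 + 6
11 = 1*6 + 5
6 = 1*5 + 1
5 = 5*1 + 0
Back-substitute:
1 = 6 − 5
1 = −11 + 2·6
1 = 2·17 − 3·11
1 = −3·8800 + 1553·17
So 17·1553 ≡ 1 (mod 8800), hence d = 1553.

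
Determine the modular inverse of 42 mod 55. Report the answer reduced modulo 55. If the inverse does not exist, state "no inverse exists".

38

Apply the Euclidean algorithm to 55 and 42:
55 = 1*42 + 13
42 = 3*13 + 3
13 = 4*3 + 1
3 = 3*1 + 0
gcd = 1, so the inverse exists. Back-substitute:
1 = 13 − 4·3
1 = −4·42 + 13·13
1 = 13·55 − 17·42
Thus 42·(-17) ≡ 1 (mod 55); reducing, -17 mod 55 = 38.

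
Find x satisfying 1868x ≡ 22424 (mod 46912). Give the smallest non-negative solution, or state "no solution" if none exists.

4658

First find gcd(1868, 46912):
46912 = 25×1868 + 212
1868 = 8×212 + 172
212 = 1×172 + 40
172 = 4×40 + 12
40 = 3×12 + 4
12 = 3×4 + 0
gcd = 4 and 4 | 22424, so solutions exist. Divide through by 4: 467x ≡ 5606 (mod 11728).
Now find 467⁻¹ mod 11728:
11728 = 25*467 + 53
467 = 8*53 + 43
53 = 1*43 + 10
43 = 4*10 + 3
10 = 3*3 + 1
3 = 3*1 + 0
Back-substitute:
1 = 10 − 3·3
1 = −3·43 + 13·10
1 = 13·53 − 16·43
1 = −16·467 + 141·53
1 = 141·11728 − 3541·467
So 467·(-3541) ≡ 1 (mod 11728), i.e. 467⁻¹ ≡ 8187.
Then x ≡ 8187·5606 ≡ 4658 (mod 11728); the smallest non-negative solution is x = 4658.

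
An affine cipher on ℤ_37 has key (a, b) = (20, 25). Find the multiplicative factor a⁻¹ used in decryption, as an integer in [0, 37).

13

Apply the Euclidean algorithm to 37 and 20:
37 = 1×20 + 17
20 = 1×17 + 3
17 = 5×3 + 2
3 = 1×2 + 1
2 = 2×1 + 0
gcd = 1, so the inverse exists. Back-substitute:
1 = 3 − 2
1 = −17 + 6·3
1 = 6·20 − 7·17
1 = −7·37 + 13·20
So 20·13 ≡ 1 (mod 37).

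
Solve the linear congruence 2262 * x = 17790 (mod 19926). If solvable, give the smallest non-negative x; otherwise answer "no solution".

140

First find gcd(2262, 19926):
19926 = 8*2262 + 1830
2262 = 1*1830 + 432
1830 = 4*432 + 102
432 = 4*102 + 24
102 = 4*24 + 6
24 = 4*6 + 0
gcd = 6 and 6 | 17790, so solutions exist. Divide through by 6: 377x ≡ 2965 (mod 3321).
Now find 377⁻¹ mod 3321:
3321 = 8×377 + 305
377 = 1×305 + 72
305 = 4×72 + 17
72 = 4×17 + 4
17 = 4×4 + 1
4 = 4×1 + 0
Back-substitute:
1 = 17 − 4·4
1 = −4·72 + 17·17
1 = 17·305 − 72·72
1 = −72·377 + 89·305
1 = 89·3321 − 784·377
So 377·(-784) ≡ 1 (mod 3321), i.e. 377⁻¹ ≡ 2537.
Then x ≡ 2537·2965 ≡ 140 (mod 3321); the smallest non-negative solution is x = 140.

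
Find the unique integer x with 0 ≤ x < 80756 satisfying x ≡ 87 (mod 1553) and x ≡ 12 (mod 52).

51336

Write x = 87 + 1553·k. Then 1553·k ≡ 12 − 87 ≡ 29 (mod 52).
Need 1553⁻¹ mod 52. Extended Euclid on (52, 45):
52 = 1×45 + 7
45 = 6×7 + 3
7 = 2×3 + 1
3 = 3×1 + 0
Back-substitute:
1 = 7 − 2·3
1 = −2·45 + 13·7
1 = 13·52 − 15·45
1553⁻¹ ≡ 37 (mod 52), so k ≡ 37·29 ≡ 33 (mod 52).
x = 87 + 1553·33 = 51336.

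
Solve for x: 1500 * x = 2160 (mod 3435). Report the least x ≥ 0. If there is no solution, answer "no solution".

148

First find gcd(1500, 3435):
3435 = 2×1500 + 435
1500 = 3×435 + 195
435 = 2×195 + 45
195 = 4×45 + 15
45 = 3×15 + 0
gcd = 15 and 15 | 2160, so solutions exist. Divide through by 15: 100x ≡ 144 (mod 229).
Now find 100⁻¹ mod 229:
229 = 2*100 + 29
100 = 3*29 + 13
29 = 2*13 + 3
13 = 4*3 + 1
3 = 3*1 + 0
Back-substitute:
1 = 13 − 4·3
1 = −4·29 + 9·13
1 = 9·100 − 31·29
1 = −31·229 + 71·100
So 100⁻¹ ≡ 71 (mod 229).
Then x ≡ 71·144 ≡ 148 (mod 229); the smallest non-negative solution is x = 148.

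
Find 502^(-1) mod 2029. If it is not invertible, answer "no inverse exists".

gcd(2029, 502) by repeated division:
2029 = 4×502 + 21
502 = 23×21 + 19
21 = 1×19 + 2
19 = 9×2 + 1
2 = 2×1 + 0
Since gcd(502, 2029) = 1, back-substitute to write 1 as a combination:
1 = 19 − 9·2
1 = −9·21 + 10·19
1 = 10·502 − 239·21
1 = −239·2029 + 966·502
So 502·966 ≡ 1 (mod 2029).

966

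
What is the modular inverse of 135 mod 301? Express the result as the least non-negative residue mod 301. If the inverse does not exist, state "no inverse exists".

Extended Euclidean algorithm:
301 = 2×135 + 31
135 = 4×31 + 11
31 = 2×11 + 9
11 = 1×9 + 2
9 = 4×2 + 1
2 = 2×1 + 0
The gcd is 1. Working backward:
1 = 9 − 4·2
1 = −4·11 + 5·9
1 = 5·31 − 14·11
1 = −14·135 + 61·31
1 = 61·301 − 136·135
Thus 135·(-136) ≡ 1 (mod 301); reducing, -136 mod 301 = 165.

165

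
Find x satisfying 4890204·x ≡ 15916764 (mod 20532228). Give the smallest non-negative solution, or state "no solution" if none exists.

First find gcd(4890204, 20532228):
20532228 = 4·4890204 + 971412
4890204 = 5·971412 + 33144
971412 = 29·33144 + 10236
33144 = 3·10236 + 2436
10236 = 4·2436 + 492
2436 = 4·492 + 468
492 = 1·468 + 24
468 = 19·24 + 12
24 = 2·12 + 0
gcd = 12 and 12 | 15916764, so solutions exist. Divide through by 12: 407517x ≡ 1326397 (mod 1711019).
Now find 407517⁻¹ mod 1711019:
1711019 = 4·407517 + 80951
407517 = 5·80951 + 2762
80951 = 29·2762 + 853
2762 = 3·853 + 203
853 = 4·203 + 41
203 = 4·41 + 39
41 = 1·39 + 2
39 = 19·2 + 1
2 = 2·1 + 0
Back-substitute:
1 = 39 − 19·2
1 = −19·41 + 20·39
1 = 20·203 − 99·41
1 = −99·853 + 416·203
1 = 416·2762 − 1347·853
1 = −1347·80951 + 39479·2762
1 = 39479·407517 − 198742·80951
1 = −198742·1711019 + 834447·407517
So 407517⁻¹ ≡ 834447 (mod 1711019).
Then x ≡ 834447·1326397 ≡ 1136929 (mod 1711019); the smallest non-negative solution is x = 1136929.

1136929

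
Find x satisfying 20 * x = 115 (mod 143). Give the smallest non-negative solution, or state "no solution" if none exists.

First find gcd(20, 143):
143 = 7*20 + 3
20 = 6*3 + 2
3 = 1*2 + 1
2 = 2*1 + 0
gcd = 1, so a unique solution mod 143 exists.
Back-substitute for the Bézout coefficients:
1 = 3 − 2
1 = −20 + 7·3
1 = 7·143 − 50·20
So 20·(-50) ≡ 1 (mod 143), giving 20⁻¹ ≡ 93.
x ≡ 20⁻¹·115 ≡ 93·115 ≡ 113 (mod 143).

113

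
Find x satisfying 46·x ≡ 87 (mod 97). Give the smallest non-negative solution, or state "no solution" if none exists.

First find gcd(46, 97):
97 = 2×46 + 5
46 = 9×5 + 1
5 = 5×1 + 0
gcd = 1, so a unique solution mod 97 exists.
Back-substitute for the Bézout coefficients:
1 = 46 − 9·5
1 = −9·97 + 19·46
So 46·(19) ≡ 1 (mod 97), giving 46⁻¹ ≡ 19.
x ≡ 46⁻¹·87 ≡ 19·87 ≡ 4 (mod 97).

4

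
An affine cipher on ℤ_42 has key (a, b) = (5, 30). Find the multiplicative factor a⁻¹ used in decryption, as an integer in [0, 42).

gcd(42, 5) by repeated division:
42 = 8·5 + 2
5 = 2·2 + 1
2 = 2·1 + 0
Since gcd(5, 42) = 1, back-substitute to write 1 as a combination:
1 = 5 − 2·2
1 = −2·42 + 17·5
So 5·17 ≡ 1 (mod 42).

17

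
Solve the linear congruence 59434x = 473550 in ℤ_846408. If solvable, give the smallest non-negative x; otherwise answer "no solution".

First find gcd(59434, 846408):
846408 = 14×59434 + 14332
59434 = 4×14332 + 2106
14332 = 6×2106 + 1696
2106 = 1×1696 + 410
1696 = 4×410 + 56
410 = 7×56 + 18
56 = 3×18 + 2
18 = 9×2 + 0
gcd = 2 and 2 | 473550, so solutions exist. Divide through by 2: 29717x ≡ 236775 (mod 423204).
Now find 29717⁻¹ mod 423204:
423204 = 14·29717 + 7166
29717 = 4·7166 + 1053
7166 = 6·1053 + 848
1053 = 1·848 + 205
848 = 4·205 + 28
205 = 7·28 + 9
28 = 3·9 + 1
9 = 9·1 + 0
Back-substitute:
1 = 28 − 3·9
1 = −3·205 + 22·28
1 = 22·848 − 91·205
1 = −91·1053 + 113·848
1 = 113·7166 − 769·1053
1 = −769·29717 + 3189·7166
1 = 3189·423204 − 45415·29717
So 29717·(-45415) ≡ 1 (mod 423204), i.e. 29717⁻¹ ≡ 377789.
Then x ≡ 377789·236775 ≡ 53811 (mod 423204); the smallest non-negative solution is x = 53811.

53811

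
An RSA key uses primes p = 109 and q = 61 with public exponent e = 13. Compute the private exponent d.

φ(n) = (p−1)(q−1) = 108·60 = 6480.
Need d with 13·d ≡ 1 (mod 6480). Apply the extended Euclidean algorithm:
6480 = 498×13 + 6
13 = 2×6 + 1
6 = 6×1 + 0
Back-substitute:
1 = 13 − 2·6
1 = −2·6480 + 997·13
So 13·997 ≡ 1 (mod 6480), hence d = 997.

997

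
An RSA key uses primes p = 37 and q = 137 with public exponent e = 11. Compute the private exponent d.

φ(n) = (p−1)(q−1) = 36·136 = 4896.
Need d with 11·d ≡ 1 (mod 4896). Apply the extended Euclidean algorithm:
4896 = 445*11 + 1
11 = 11*1 + 0
Back-substitute:
1 = 4896 − 445·11
So 11·(-445) ≡ 1 (mod 4896), hence d ≡ -445 ≡ 4451 (mod 4896).

4451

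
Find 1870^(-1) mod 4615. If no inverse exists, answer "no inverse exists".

Euclidean algorithm on 4615, 1870:
4615 = 2*1870 + 875
1870 = 2*875 + 120
875 = 7*120 + 35
120 = 3*35 + 15
35 = 2*15 + 5
15 = 3*5 + 0
Since gcd = 5 > 1, 1870 is not a unit mod 4615.

no inverse exists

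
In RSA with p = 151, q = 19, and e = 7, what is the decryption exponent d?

φ(n) = (p−1)(q−1) = 150·18 = 2700.
Need d with 7·d ≡ 1 (mod 2700). Apply the extended Euclidean algorithm:
2700 = 385·7 + 5
7 = 1·5 + 2
5 = 2·2 + 1
2 = 2·1 + 0
Back-substitute:
1 = 5 − 2·2
1 = −2·7 + 3·5
1 = 3·2700 − 1157·7
So 7·(-1157) ≡ 1 (mod 2700), hence d ≡ -1157 ≡ 1543 (mod 2700).

1543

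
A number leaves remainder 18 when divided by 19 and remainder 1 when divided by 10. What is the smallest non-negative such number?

151

Write x = 18 + 19·k. Then 19·k ≡ 1 − 18 ≡ 3 (mod 10).
Need 19⁻¹ mod 10. Extended Euclid on (10, 9):
10 = 1·9 + 1
9 = 9·1 + 0
Back-substitute:
1 = 10 − 9
19⁻¹ ≡ 9 (mod 10), so k ≡ 9·3 ≡ 7 (mod 10).
x = 18 + 19·7 = 151.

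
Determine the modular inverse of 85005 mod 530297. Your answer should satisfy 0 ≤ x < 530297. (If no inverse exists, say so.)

Extended Euclidean algorithm:
530297 = 6·85005 + 20267
85005 = 4·20267 + 3937
20267 = 5·3937 + 582
3937 = 6·582 + 445
582 = 1·445 + 137
445 = 3·137 + 34
137 = 4·34 + 1
34 = 34·1 + 0
The gcd is 1. Working backward:
1 = 137 − 4·34
1 = −4·445 + 13·137
1 = 13·582 − 17·445
1 = −17·3937 + 115·582
1 = 115·20267 − 592·3937
1 = −592·85005 + 2483·20267
1 = 2483·530297 − 15490·85005
Hence 85005⁻¹ ≡ -15490 ≡ 514807 (mod 530297).

514807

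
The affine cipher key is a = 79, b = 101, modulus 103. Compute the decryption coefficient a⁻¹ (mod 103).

Extended Euclidean algorithm:
103 = 1*79 + 24
79 = 3*24 + 7
24 = 3*7 + 3
7 = 2*3 + 1
3 = 3*1 + 0
Since gcd(79, 103) = 1, back-substitute to write 1 as a combination:
1 = 7 − 2·3
1 = −2·24 + 7·7
1 = 7·79 − 23·24
1 = −23·103 + 30·79
So 79·30 ≡ 1 (mod 103).

30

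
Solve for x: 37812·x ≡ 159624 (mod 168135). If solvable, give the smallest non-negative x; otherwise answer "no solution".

3437

First find gcd(37812, 168135):
168135 = 4*37812 + 16887
37812 = 2*16887 + 4038
16887 = 4*4038 + 735
4038 = 5*735 + 363
735 = 2*363 + 9
363 = 40*9 + 3
9 = 3*3 + 0
gcd = 3 and 3 | 159624, so solutions exist. Divide through by 3: 12604x ≡ 53208 (mod 56045).
Now find 12604⁻¹ mod 56045:
56045 = 4×12604 + 5629
12604 = 2×5629 + 1346
5629 = 4×1346 + 245
1346 = 5×245 + 121
245 = 2×121 + 3
121 = 40×3 + 1
3 = 3×1 + 0
Back-substitute:
1 = 121 − 40·3
1 = −40·245 + 81·121
1 = 81·1346 − 445·245
1 = −445·5629 + 1861·1346
1 = 1861·12604 − 4167·5629
1 = −4167·56045 + 18529·12604
So 12604⁻¹ ≡ 18529 (mod 56045).
Then x ≡ 18529·53208 ≡ 3437 (mod 56045); the smallest non-negative solution is x = 3437.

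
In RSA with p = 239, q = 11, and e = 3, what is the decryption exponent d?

1587

φ(n) = (p−1)(q−1) = 238·10 = 2380.
Need d with 3·d ≡ 1 (mod 2380). Apply the extended Euclidean algorithm:
2380 = 793·3 + 1
3 = 3·1 + 0
Back-substitute:
1 = 2380 − 793·3
So 3·(-793) ≡ 1 (mod 2380), hence d ≡ -793 ≡ 1587 (mod 2380).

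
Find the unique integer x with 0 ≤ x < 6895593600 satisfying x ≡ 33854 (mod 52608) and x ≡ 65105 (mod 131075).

4355818430

Write x = 33854 + 52608·k. Then 52608·k ≡ 65105 − 33854 ≡ 31251 (mod 131075).
Need 52608⁻¹ mod 131075. Extended Euclid on (131075, 52608):
131075 = 2×52608 + 25859
52608 = 2×25859 + 890
25859 = 29×890 + 49
890 = 18×49 + 8
49 = 6×8 + 1
8 = 8×1 + 0
Back-substitute:
1 = 49 − 6·8
1 = −6·890 + 109·49
1 = 109·25859 − 3167·890
1 = −3167·52608 + 6443·25859
1 = 6443·131075 − 16053·52608
52608⁻¹ ≡ 115022 (mod 131075), so k ≡ 115022·31251 ≡ 82797 (mod 131075).
x = 33854 + 52608·82797 = 4355818430.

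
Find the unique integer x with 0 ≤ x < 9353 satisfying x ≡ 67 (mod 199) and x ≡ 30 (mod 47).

Write x = 67 + 199·k. Then 199·k ≡ 30 − 67 ≡ 10 (mod 47).
Need 199⁻¹ mod 47. Extended Euclid on (47, 11):
47 = 4*11 + 3
11 = 3*3 + 2
3 = 1*2 + 1
2 = 2*1 + 0
Back-substitute:
1 = 3 − 2
1 = −11 + 4·3
1 = 4·47 − 17·11
199⁻¹ ≡ 30 (mod 47), so k ≡ 30·10 ≡ 18 (mod 47).
x = 67 + 199·18 = 3649.

3649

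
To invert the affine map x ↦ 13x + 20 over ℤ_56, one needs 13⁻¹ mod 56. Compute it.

13

Apply the Euclidean algorithm to 56 and 13:
56 = 4·13 + 4
13 = 3·4 + 1
4 = 4·1 + 0
The gcd is 1. Working backward:
1 = 13 − 3·4
1 = −3·56 + 13·13
So 13·13 ≡ 1 (mod 56).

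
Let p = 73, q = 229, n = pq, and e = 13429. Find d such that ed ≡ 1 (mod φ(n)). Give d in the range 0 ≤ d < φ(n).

φ(n) = (p−1)(q−1) = 72·228 = 16416.
Need d with 13429·d ≡ 1 (mod 16416). Apply the extended Euclidean algorithm:
16416 = 1×13429 + 2987
13429 = 4×2987 + 1481
2987 = 2×1481 + 25
1481 = 59×25 + 6
25 = 4×6 + 1
6 = 6×1 + 0
Back-substitute:
1 = 25 − 4·6
1 = −4·1481 + 237·25
1 = 237·2987 − 478·1481
1 = −478·13429 + 2149·2987
1 = 2149·16416 − 2627·13429
So 13429·(-2627) ≡ 1 (mod 16416), hence d ≡ -2627 ≡ 13789 (mod 16416).

13789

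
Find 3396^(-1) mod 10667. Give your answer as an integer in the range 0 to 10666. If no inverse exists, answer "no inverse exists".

Apply the Euclidean algorithm to 10667 and 3396:
10667 = 3×3396 + 479
3396 = 7×479 + 43
479 = 11×43 + 6
43 = 7×6 + 1
6 = 6×1 + 0
The gcd is 1. Working backward:
1 = 43 − 7·6
1 = −7·479 + 78·43
1 = 78·3396 − 553·479
1 = −553·10667 + 1737·3396
So 3396·1737 ≡ 1 (mod 10667).

1737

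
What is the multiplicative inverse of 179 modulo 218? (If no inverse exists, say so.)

95

Run Euclid on (218, 179):
218 = 1·179 + 39
179 = 4·39 + 23
39 = 1·23 + 16
23 = 1·16 + 7
16 = 2·7 + 2
7 = 3·2 + 1
2 = 2·1 + 0
Since gcd(179, 218) = 1, back-substitute to write 1 as a combination:
1 = 7 − 3·2
1 = −3·16 + 7·7
1 = 7·23 − 10·16
1 = −10·39 + 17·23
1 = 17·179 − 78·39
1 = −78·218 + 95·179
So 179·95 ≡ 1 (mod 218).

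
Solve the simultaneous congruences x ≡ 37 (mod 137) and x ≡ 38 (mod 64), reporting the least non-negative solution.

7846

Write x = 37 + 137·k. Then 137·k ≡ 38 − 37 ≡ 1 (mod 64).
Need 137⁻¹ mod 64. Extended Euclid on (64, 9):
64 = 7*9 + 1
9 = 9*1 + 0
Back-substitute:
1 = 64 − 7·9
137⁻¹ ≡ 57 (mod 64), so k ≡ 57·1 ≡ 57 (mod 64).
x = 37 + 137·57 = 7846.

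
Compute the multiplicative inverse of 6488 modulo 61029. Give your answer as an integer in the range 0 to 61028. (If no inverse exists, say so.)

13724

Extended Euclidean algorithm:
61029 = 9·6488 + 2637
6488 = 2·2637 + 1214
2637 = 2·1214 + 209
1214 = 5·209 + 169
209 = 1·169 + 40
169 = 4·40 + 9
40 = 4·9 + 4
9 = 2·4 + 1
4 = 4·1 + 0
Since gcd(6488, 61029) = 1, back-substitute to write 1 as a combination:
1 = 9 − 2·4
1 = −2·40 + 9·9
1 = 9·169 − 38·40
1 = −38·209 + 47·169
1 = 47·1214 − 273·209
1 = −273·2637 + 593·1214
1 = 593·6488 − 1459·2637
1 = −1459·61029 + 13724·6488
So 6488·13724 ≡ 1 (mod 61029).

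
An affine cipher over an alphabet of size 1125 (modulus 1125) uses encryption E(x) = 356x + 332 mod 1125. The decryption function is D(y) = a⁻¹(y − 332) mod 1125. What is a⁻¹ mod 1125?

1046

Extended Euclidean algorithm:
1125 = 3×356 + 57
356 = 6×57 + 14
57 = 4×14 + 1
14 = 14×1 + 0
gcd = 1, so the inverse exists. Back-substitute:
1 = 57 − 4·14
1 = −4·356 + 25·57
1 = 25·1125 − 79·356
Thus 356·(-79) ≡ 1 (mod 1125); reducing, -79 mod 1125 = 1046.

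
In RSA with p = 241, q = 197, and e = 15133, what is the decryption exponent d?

39157

φ(n) = (p−1)(q−1) = 240·196 = 47040.
Need d with 15133·d ≡ 1 (mod 47040). Apply the extended Euclidean algorithm:
47040 = 3·15133 + 1641
15133 = 9·1641 + 364
1641 = 4·364 + 185
364 = 1·185 + 179
185 = 1·179 + 6
179 = 29·6 + 5
6 = 1·5 + 1
5 = 5·1 + 0
Back-substitute:
1 = 6 − 5
1 = −179 + 30·6
1 = 30·185 − 31·179
1 = −31·364 + 61·185
1 = 61·1641 − 275·364
1 = −275·15133 + 2536·1641
1 = 2536·47040 − 7883·15133
So 15133·(-7883) ≡ 1 (mod 47040), hence d ≡ -7883 ≡ 39157 (mod 47040).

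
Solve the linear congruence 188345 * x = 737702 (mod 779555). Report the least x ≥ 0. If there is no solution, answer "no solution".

no solution

gcd(188345, 779555):
779555 = 4*188345 + 26175
188345 = 7*26175 + 5120
26175 = 5*5120 + 575
5120 = 8*575 + 520
575 = 1*520 + 55
520 = 9*55 + 25
55 = 2*25 + 5
25 = 5*5 + 0
gcd = 5, but 5 ∤ 737702, so the congruence has no solution.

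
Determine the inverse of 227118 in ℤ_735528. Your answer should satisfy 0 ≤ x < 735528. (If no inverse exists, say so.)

no inverse exists

Euclidean algorithm on 735528, 227118:
735528 = 3·227118 + 54174
227118 = 4·54174 + 10422
54174 = 5·10422 + 2064
10422 = 5·2064 + 102
2064 = 20·102 + 24
102 = 4·24 + 6
24 = 4·6 + 0
Since gcd = 6 > 1, 227118 is not a unit mod 735528.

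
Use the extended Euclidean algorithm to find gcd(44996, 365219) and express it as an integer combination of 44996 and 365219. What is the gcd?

Repeated division:
365219 = 8*44996 + 5251
44996 = 8*5251 + 2988
5251 = 1*2988 + 2263
2988 = 1*2263 + 725
2263 = 3*725 + 88
725 = 8*88 + 21
88 = 4*21 + 4
21 = 5*4 + 1
4 = 4*1 + 0
gcd(44996, 365219) = 1.
Express as a combination:
1 = 21 − 5·4
1 = −5·88 + 21·21
1 = 21·725 − 173·88
1 = −173·2263 + 540·725
1 = 540·2988 − 713·2263
1 = −713·5251 + 1253·2988
1 = 1253·44996 − 10737·5251
1 = −10737·365219 + 87149·44996
So 1 = (-10737)·365219 + (87149)·44996.

1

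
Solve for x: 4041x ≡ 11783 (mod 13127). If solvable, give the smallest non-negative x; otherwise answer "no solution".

5077

First find gcd(4041, 13127):
13127 = 3·4041 + 1004
4041 = 4·1004 + 25
1004 = 40·25 + 4
25 = 6·4 + 1
4 = 4·1 + 0
gcd = 1, so a unique solution mod 13127 exists.
Back-substitute for the Bézout coefficients:
1 = 25 − 6·4
1 = −6·1004 + 241·25
1 = 241·4041 − 970·1004
1 = −970·13127 + 3151·4041
So 4041·(3151) ≡ 1 (mod 13127), giving 4041⁻¹ ≡ 3151.
x ≡ 4041⁻¹·11783 ≡ 3151·11783 ≡ 5077 (mod 13127).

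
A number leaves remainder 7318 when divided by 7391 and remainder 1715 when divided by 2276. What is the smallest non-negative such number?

Write x = 7318 + 7391·k. Then 7391·k ≡ 1715 − 7318 ≡ 1225 (mod 2276).
Need 7391⁻¹ mod 2276. Extended Euclid on (2276, 563):
2276 = 4*563 + 24
563 = 23*24 + 11
24 = 2*11 + 2
11 = 5*2 + 1
2 = 2*1 + 0
Back-substitute:
1 = 11 − 5·2
1 = −5·24 + 11·11
1 = 11·563 − 258·24
1 = −258·2276 + 1043·563
7391⁻¹ ≡ 1043 (mod 2276), so k ≡ 1043·1225 ≡ 839 (mod 2276).
x = 7318 + 7391·839 = 6208367.

6208367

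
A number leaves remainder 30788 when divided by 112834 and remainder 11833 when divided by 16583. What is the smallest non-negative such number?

Write x = 30788 + 112834·k. Then 112834·k ≡ 11833 − 30788 ≡ 14211 (mod 16583).
Need 112834⁻¹ mod 16583. Extended Euclid on (16583, 13336):
16583 = 1×13336 + 3247
13336 = 4×3247 + 348
3247 = 9×348 + 115
348 = 3×115 + 3
115 = 38×3 + 1
3 = 3×1 + 0
Back-substitute:
1 = 115 − 38·3
1 = −38·348 + 115·115
1 = 115·3247 − 1073·348
1 = −1073·13336 + 4407·3247
1 = 4407·16583 − 5480·13336
112834⁻¹ ≡ 11103 (mod 16583), so k ≡ 11103·14211 ≡ 14071 (mod 16583).
x = 30788 + 112834·14071 = 1587718002.

1587718002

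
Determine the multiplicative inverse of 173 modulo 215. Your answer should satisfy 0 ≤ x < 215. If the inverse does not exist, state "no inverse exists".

Extended Euclidean algorithm:
215 = 1×173 + 42
173 = 4×42 + 5
42 = 8×5 + 2
5 = 2×2 + 1
2 = 2×1 + 0
Since gcd(173, 215) = 1, back-substitute to write 1 as a combination:
1 = 5 − 2·2
1 = −2·42 + 17·5
1 = 17·173 − 70·42
1 = −70·215 + 87·173
So 173·87 ≡ 1 (mod 215).

87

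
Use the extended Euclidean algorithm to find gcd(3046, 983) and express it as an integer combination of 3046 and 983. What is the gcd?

Apply Euclid's algorithm to 3046 and 983:
3046 = 3×983 + 97
983 = 10×97 + 13
97 = 7×13 + 6
13 = 2×6 + 1
6 = 6×1 + 0
gcd(3046, 983) = 1.
Working backward:
1 = 13 − 2·6
1 = −2·97 + 15·13
1 = 15·983 − 152·97
1 = −152·3046 + 471·983
So 1 = (-152)·3046 + (471)·983.

1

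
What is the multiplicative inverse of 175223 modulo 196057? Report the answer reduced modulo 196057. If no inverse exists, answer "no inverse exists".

Extended Euclidean algorithm:
196057 = 1·175223 + 20834
175223 = 8·20834 + 8551
20834 = 2·8551 + 3732
8551 = 2·3732 + 1087
3732 = 3·1087 + 471
1087 = 2·471 + 145
471 = 3·145 + 36
145 = 4·36 + 1
36 = 36·1 + 0
Since gcd(175223, 196057) = 1, back-substitute to write 1 as a combination:
1 = 145 − 4·36
1 = −4·471 + 13·145
1 = 13·1087 − 30·471
1 = −30·3732 + 103·1087
1 = 103·8551 − 236·3732
1 = −236·20834 + 575·8551
1 = 575·175223 − 4836·20834
1 = −4836·196057 + 5411·175223
So 175223·5411 ≡ 1 (mod 196057).

5411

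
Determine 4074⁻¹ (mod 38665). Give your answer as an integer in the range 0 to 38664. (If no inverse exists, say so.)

16789

Extended Euclidean algorithm:
38665 = 9*4074 + 1999
4074 = 2*1999 + 76
1999 = 26*76 + 23
76 = 3*23 + 7
23 = 3*7 + 2
7 = 3*2 + 1
2 = 2*1 + 0
gcd = 1, so the inverse exists. Back-substitute:
1 = 7 − 3·2
1 = −3·23 + 10·7
1 = 10·76 − 33·23
1 = −33·1999 + 868·76
1 = 868·4074 − 1769·1999
1 = −1769·38665 + 16789·4074
So 4074·16789 ≡ 1 (mod 38665).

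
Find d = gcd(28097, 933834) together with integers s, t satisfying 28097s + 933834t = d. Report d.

Apply Euclid's algorithm to 933834 and 28097:
933834 = 33·28097 + 6633
28097 = 4·6633 + 1565
6633 = 4·1565 + 373
1565 = 4·373 + 73
373 = 5·73 + 8
73 = 9·8 + 1
8 = 8·1 + 0
gcd(28097, 933834) = 1.
Back-substituting:
1 = 73 − 9·8
1 = −9·373 + 46·73
1 = 46·1565 − 193·373
1 = −193·6633 + 818·1565
1 = 818·28097 − 3465·6633
1 = −3465·933834 + 115163·28097
So 1 = (-3465)·933834 + (115163)·28097.

1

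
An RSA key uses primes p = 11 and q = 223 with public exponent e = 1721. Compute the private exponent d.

1001

φ(n) = (p−1)(q−1) = 10·222 = 2220.
Need d with 1721·d ≡ 1 (mod 2220). Apply the extended Euclidean algorithm:
2220 = 1·1721 + 499
1721 = 3·499 + 224
499 = 2·224 + 51
224 = 4·51 + 20
51 = 2·20 + 11
20 = 1·11 + 9
11 = 1·9 + 2
9 = 4·2 + 1
2 = 2·1 + 0
Back-substitute:
1 = 9 − 4·2
1 = −4·11 + 5·9
1 = 5·20 − 9·11
1 = −9·51 + 23·20
1 = 23·224 − 101·51
1 = −101·499 + 225·224
1 = 225·1721 − 776·499
1 = −776·2220 + 1001·1721
So 1721·1001 ≡ 1 (mod 2220), hence d = 1001.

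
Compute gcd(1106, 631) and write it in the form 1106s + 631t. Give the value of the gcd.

1

Repeated division:
1106 = 1*631 + 475
631 = 1*475 + 156
475 = 3*156 + 7
156 = 22*7 + 2
7 = 3*2 + 1
2 = 2*1 + 0
gcd(1106, 631) = 1.
Express as a combination:
1 = 7 − 3·2
1 = −3·156 + 67·7
1 = 67·475 − 204·156
1 = −204·631 + 271·475
1 = 271·1106 − 475·631
So 1 = (271)·1106 + (-475)·631.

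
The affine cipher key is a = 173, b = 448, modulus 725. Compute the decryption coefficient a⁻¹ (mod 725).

637

Extended Euclidean algorithm:
725 = 4×173 + 33
173 = 5×33 + 8
33 = 4×8 + 1
8 = 8×1 + 0
The gcd is 1. Working backward:
1 = 33 − 4·8
1 = −4·173 + 21·33
1 = 21·725 − 88·173
So 173·(-88) ≡ 1 (mod 725), and -88 ≡ 637 (mod 725).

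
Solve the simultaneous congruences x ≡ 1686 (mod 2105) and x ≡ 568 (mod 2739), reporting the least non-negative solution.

5607301

Write x = 1686 + 2105·k. Then 2105·k ≡ 568 − 1686 ≡ 1621 (mod 2739).
Need 2105⁻¹ mod 2739. Extended Euclid on (2739, 2105):
2739 = 1·2105 + 634
2105 = 3·634 + 203
634 = 3·203 + 25
203 = 8·25 + 3
25 = 8·3 + 1
3 = 3·1 + 0
Back-substitute:
1 = 25 − 8·3
1 = −8·203 + 65·25
1 = 65·634 − 203·203
1 = −203·2105 + 674·634
1 = 674·2739 − 877·2105
2105⁻¹ ≡ 1862 (mod 2739), so k ≡ 1862·1621 ≡ 2663 (mod 2739).
x = 1686 + 2105·2663 = 5607301.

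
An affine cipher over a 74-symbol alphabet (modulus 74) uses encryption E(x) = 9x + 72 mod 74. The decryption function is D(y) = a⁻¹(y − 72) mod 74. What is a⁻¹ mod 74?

gcd(74, 9) by repeated division:
74 = 8×9 + 2
9 = 4×2 + 1
2 = 2×1 + 0
gcd = 1, so the inverse exists. Back-substitute:
1 = 9 − 4·2
1 = −4·74 + 33·9
So 9·33 ≡ 1 (mod 74).

33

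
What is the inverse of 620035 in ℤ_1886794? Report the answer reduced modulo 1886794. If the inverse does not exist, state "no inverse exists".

no inverse exists

Euclidean algorithm on 1886794, 620035:
1886794 = 3×620035 + 26689
620035 = 23×26689 + 6188
26689 = 4×6188 + 1937
6188 = 3×1937 + 377
1937 = 5×377 + 52
377 = 7×52 + 13
52 = 4×13 + 0
The gcd is 13, not 1, hence no inverse exists.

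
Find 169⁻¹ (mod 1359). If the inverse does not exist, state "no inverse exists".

193

Extended Euclidean algorithm:
1359 = 8×169 + 7
169 = 24×7 + 1
7 = 7×1 + 0
gcd = 1, so the inverse exists. Back-substitute:
1 = 169 − 24·7
1 = −24·1359 + 193·169
So 169·193 ≡ 1 (mod 1359).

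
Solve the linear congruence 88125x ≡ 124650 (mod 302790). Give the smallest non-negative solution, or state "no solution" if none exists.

14312

First find gcd(88125, 302790):
302790 = 3×88125 + 38415
88125 = 2×38415 + 11295
38415 = 3×11295 + 4530
11295 = 2×4530 + 2235
4530 = 2×2235 + 60
2235 = 37×60 + 15
60 = 4×15 + 0
gcd = 15 and 15 | 124650, so solutions exist. Divide through by 15: 5875x ≡ 8310 (mod 20186).
Now find 5875⁻¹ mod 20186:
20186 = 3·5875 + 2561
5875 = 2·2561 + 753
2561 = 3·753 + 302
753 = 2·302 + 149
302 = 2·149 + 4
149 = 37·4 + 1
4 = 4·1 + 0
Back-substitute:
1 = 149 − 37·4
1 = −37·302 + 75·149
1 = 75·753 − 187·302
1 = −187·2561 + 636·753
1 = 636·5875 − 1459·2561
1 = −1459·20186 + 5013·5875
So 5875⁻¹ ≡ 5013 (mod 20186).
Then x ≡ 5013·8310 ≡ 14312 (mod 20186); the smallest non-negative solution is x = 14312.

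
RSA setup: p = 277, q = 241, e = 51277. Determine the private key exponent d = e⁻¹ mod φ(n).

φ(n) = (p−1)(q−1) = 276·240 = 66240.
Need d with 51277·d ≡ 1 (mod 66240). Apply the extended Euclidean algorithm:
66240 = 1*51277 + 14963
51277 = 3*14963 + 6388
14963 = 2*6388 + 2187
6388 = 2*2187 + 2014
2187 = 1*2014 + 173
2014 = 11*173 + 111
173 = 1*111 + 62
111 = 1*62 + 49
62 = 1*49 + 13
49 = 3*13 + 10
13 = 1*10 + 3
10 = 3*3 + 1
3 = 3*1 + 0
Back-substitute:
1 = 10 − 3·3
1 = −3·13 + 4·10
1 = 4·49 − 15·13
1 = −15·62 + 19·49
1 = 19·111 − 34·62
1 = −34·173 + 53·111
1 = 53·2014 − 617·173
1 = −617·2187 + 670·2014
1 = 670·6388 − 1957·2187
1 = −1957·14963 + 4584·6388
1 = 4584·51277 − 15709·14963
1 = −15709·66240 + 20293·51277
So 51277·20293 ≡ 1 (mod 66240), hence d = 20293.

20293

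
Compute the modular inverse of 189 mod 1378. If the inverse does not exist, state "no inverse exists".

977

Apply the Euclidean algorithm to 1378 and 189:
1378 = 7·189 + 55
189 = 3·55 + 24
55 = 2·24 + 7
24 = 3·7 + 3
7 = 2·3 + 1
3 = 3·1 + 0
gcd = 1, so the inverse exists. Back-substitute:
1 = 7 − 2·3
1 = −2·24 + 7·7
1 = 7·55 − 16·24
1 = −16·189 + 55·55
1 = 55·1378 − 401·189
Hence 189⁻¹ ≡ -401 ≡ 977 (mod 1378).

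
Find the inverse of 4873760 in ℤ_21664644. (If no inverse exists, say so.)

no inverse exists

Euclidean algorithm on 21664644, 4873760:
21664644 = 4*4873760 + 2169604
4873760 = 2*2169604 + 534552
2169604 = 4*534552 + 31396
534552 = 17*31396 + 820
31396 = 38*820 + 236
820 = 3*236 + 112
236 = 2*112 + 12
112 = 9*12 + 4
12 = 3*4 + 0
Since gcd = 4 > 1, 4873760 is not a unit mod 21664644.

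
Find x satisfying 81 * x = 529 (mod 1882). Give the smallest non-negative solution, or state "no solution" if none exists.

First find gcd(81, 1882):
1882 = 23·81 + 19
81 = 4·19 + 5
19 = 3·5 + 4
5 = 1·4 + 1
4 = 4·1 + 0
gcd = 1, so a unique solution mod 1882 exists.
Back-substitute for the Bézout coefficients:
1 = 5 − 4
1 = −19 + 4·5
1 = 4·81 − 17·19
1 = −17·1882 + 395·81
So 81·(395) ≡ 1 (mod 1882), giving 81⁻¹ ≡ 395.
x ≡ 81⁻¹·529 ≡ 395·529 ≡ 53 (mod 1882).

53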